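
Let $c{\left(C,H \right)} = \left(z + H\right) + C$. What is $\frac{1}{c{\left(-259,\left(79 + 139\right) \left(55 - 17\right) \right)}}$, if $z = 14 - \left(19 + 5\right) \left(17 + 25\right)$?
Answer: $\frac{1}{7031} \approx 0.00014223$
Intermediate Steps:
$z = -994$ ($z = 14 - 24 \cdot 42 = 14 - 1008 = -994$)
$c{\left(C,H \right)} = -994 + C + H$ ($c{\left(C,H \right)} = \left(-994 + H\right) + C = -994 + C + H$)
$\frac{1}{c{\left(-259,\left(79 + 139\right) \left(55 - 17\right) \right)}} = \frac{1}{-994 - 259 + \left(79 + 139\right) \left(55 - 17\right)} = \frac{1}{-994 - 259 + 218 \cdot 38} = \frac{1}{-994 - 259 + 8284} = \frac{1}{7031}$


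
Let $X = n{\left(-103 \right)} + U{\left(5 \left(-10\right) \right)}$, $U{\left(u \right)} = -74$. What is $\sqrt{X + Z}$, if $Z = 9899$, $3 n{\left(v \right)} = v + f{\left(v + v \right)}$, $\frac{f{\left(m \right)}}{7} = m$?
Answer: $7 \sqrt{190} \approx 96.488$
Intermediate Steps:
$f{\left(m \right)} = 7 m$
$n{\left(v \right)} = 5 v$ ($n{\left(v \right)} = \frac{v + 7 \left(v + v\right)}{3} = \frac{v + 7 \cdot 2 v}{3} = \frac{v + 14 v}{3} = \frac{15 v}{3} = 5 v$)
$X = -589$ ($X = 5 \left(-103\right) - 74 = -515 - 74 = -589$)
$\sqrt{X + Z} = \sqrt{-589 + 9899} = \sqrt{9310} = 7 \sqrt{190}$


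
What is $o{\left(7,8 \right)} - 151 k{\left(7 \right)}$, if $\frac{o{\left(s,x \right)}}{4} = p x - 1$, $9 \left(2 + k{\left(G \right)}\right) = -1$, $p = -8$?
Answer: $\frac{529}{9} \approx 58.778$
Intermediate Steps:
$k{\left(G \right)} = - \frac{19}{9}$ ($k{\left(G \right)} = -2 + \frac{1}{9} \left(-1\right) = -2 - \frac{1}{9} = - \frac{19}{9}$)
$o{\left(s,x \right)} = -4 - 32 x$ ($o{\left(s,x \right)} = 4 \left(- 8 x - 1\right) = 4 \left(-1 - 8 x\right) = -4 - 32 x$)
$o{\left(7,8 \right)} - 151 k{\left(7 \right)} = \left(-4 - 256\right) - - \frac{2869}{9} = \left(-4 - 256\right) + \frac{2869}{9} = -260 + \frac{2869}{9} = \frac{529}{9}$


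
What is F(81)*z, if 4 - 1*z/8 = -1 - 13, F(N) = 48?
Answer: 6912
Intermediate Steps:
z = 144 (z = 32 - 8*(-1 - 13) = 32 - 8*(-14) = 32 + 112 = 144)
F(81)*z = 48*144 = 6912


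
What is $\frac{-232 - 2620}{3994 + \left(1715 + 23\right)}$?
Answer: $- \frac{713}{1433} \approx -0.49756$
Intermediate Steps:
$\frac{-232 - 2620}{3994 + \left(1715 + 23\right)} = - \frac{2852}{3994 + 1738} = - \frac{2852}{5732} = \left(-2852\right) \frac{1}{5732} = - \frac{713}{1433}$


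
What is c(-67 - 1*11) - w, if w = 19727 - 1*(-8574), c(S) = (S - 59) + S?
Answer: -28516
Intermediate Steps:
c(S) = -59 + 2*S (c(S) = (-59 + S) + S = -59 + 2*S)
w = 28301 (w = 19727 + 8574 = 28301)
c(-67 - 1*11) - w = (-59 + 2*(-67 - 1*11)) - 1*28301 = (-59 + 2*(-67 - 11)) - 28301 = (-59 + 2*(-78)) - 28301 = (-59 - 156) - 28301 = -215 - 28301 = -28516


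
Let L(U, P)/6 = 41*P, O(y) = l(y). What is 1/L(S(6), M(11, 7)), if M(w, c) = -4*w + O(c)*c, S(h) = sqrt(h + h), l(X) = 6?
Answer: -1/492 ≈ -0.0020325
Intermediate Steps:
O(y) = 6
S(h) = sqrt(2)*sqrt(h) (S(h) = sqrt(2*h) = sqrt(2)*sqrt(h))
M(w, c) = -4*w + 6*c
L(U, P) = 246*P (L(U, P) = 6*(41*P) = 246*P)
1/L(S(6), M(11, 7)) = 1/(246*(-4*11 + 6*7)) = 1/(246*(-44 + 42)) = 1/(246*(-2)) = 1/(-492) = -1/492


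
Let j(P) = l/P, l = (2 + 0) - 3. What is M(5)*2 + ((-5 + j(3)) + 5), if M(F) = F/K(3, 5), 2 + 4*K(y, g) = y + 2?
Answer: 13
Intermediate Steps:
K(y, g) = y/4 (K(y, g) = -½ + (y + 2)/4 = -½ + (2 + y)/4 = -½ + (½ + y/4) = y/4)
l = -1 (l = 2 - 3 = -1)
j(P) = -1/P
M(F) = 4*F/3 (M(F) = F/(((¼)*3)) = F/(¾) = F*(4/3) = 4*F/3)
M(5)*2 + ((-5 + j(3)) + 5) = ((4/3)*5)*2 + ((-5 - 1/3) + 5) = (20/3)*2 + ((-5 - 1*⅓) + 5) = 40/3 + ((-5 - ⅓) + 5) = 40/3 + (-16/3 + 5) = 40/3 - ⅓ = 13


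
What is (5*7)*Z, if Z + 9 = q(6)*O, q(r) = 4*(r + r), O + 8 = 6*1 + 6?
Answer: 6405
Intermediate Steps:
O = 4 (O = -8 + (6*1 + 6) = -8 + (6 + 6) = -8 + 12 = 4)
q(r) = 8*r (q(r) = 4*(2*r) = 8*r)
Z = 183 (Z = -9 + (8*6)*4 = -9 + 48*4 = -9 + 192 = 183)
(5*7)*Z = (5*7)*183 = 35*183 = 6405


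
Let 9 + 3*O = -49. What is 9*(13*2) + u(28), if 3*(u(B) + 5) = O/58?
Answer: 2060/9 ≈ 228.89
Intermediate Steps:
O = -58/3 (O = -3 + (⅓)*(-49) = -3 - 49/3 = -58/3 ≈ -19.333)
u(B) = -46/9 (u(B) = -5 + (-58/3/58)/3 = -5 + (-58/3*1/58)/3 = -5 + (⅓)*(-⅓) = -5 - ⅑ = -46/9)
9*(13*2) + u(28) = 9*(13*2) - 46/9 = 9*26 - 46/9 = 234 - 46/9 = 2060/9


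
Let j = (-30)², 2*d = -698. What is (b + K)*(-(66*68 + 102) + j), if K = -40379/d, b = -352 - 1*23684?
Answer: 30804802650/349 ≈ 8.8266e+7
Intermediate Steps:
d = -349 (d = (½)*(-698) = -349)
b = -24036 (b = -352 - 23684 = -24036)
K = 40379/349 (K = -40379/(-349) = -40379*(-1/349) = 40379/349 ≈ 115.70)
j = 900
(b + K)*(-(66*68 + 102) + j) = (-24036 + 40379/349)*(-(66*68 + 102) + 900) = -8348185*(-(4488 + 102) + 900)/349 = -8348185*(-1*4590 + 900)/349 = -8348185*(-4590 + 900)/349 = -8348185/349*(-3690) = 30804802650/349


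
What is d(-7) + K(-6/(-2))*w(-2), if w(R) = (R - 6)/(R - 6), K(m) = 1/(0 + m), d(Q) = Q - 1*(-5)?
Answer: -5/3 ≈ -1.6667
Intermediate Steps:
d(Q) = 5 + Q (d(Q) = Q + 5 = 5 + Q)
K(m) = 1/m
w(R) = 1 (w(R) = (-6 + R)/(-6 + R) = 1)
d(-7) + K(-6/(-2))*w(-2) = (5 - 7) + 1/(-6/(-2)) = -2 + 1/(-6*(-½)) = -2 + 1/3 = -2 + (⅓)*1 = -2 + ⅓ = -5/3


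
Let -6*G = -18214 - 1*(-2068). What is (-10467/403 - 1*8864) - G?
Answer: -4667132/403 ≈ -11581.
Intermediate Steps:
G = 2691 (G = -(-18214 - 1*(-2068))/6 = -(-18214 + 2068)/6 = -⅙*(-16146) = 2691)
(-10467/403 - 1*8864) - G = (-10467/403 - 1*8864) - 1*2691 = (-10467*1/403 - 8864) - 2691 = (-10467/403 - 8864) - 2691 = -3582659/403 - 2691 = -4667132/403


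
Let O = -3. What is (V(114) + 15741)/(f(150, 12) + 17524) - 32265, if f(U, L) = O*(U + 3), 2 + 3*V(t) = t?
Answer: -330351868/10239 ≈ -32264.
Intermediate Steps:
V(t) = -⅔ + t/3
f(U, L) = -9 - 3*U (f(U, L) = -3*(U + 3) = -3*(3 + U) = -9 - 3*U)
(V(114) + 15741)/(f(150, 12) + 17524) - 32265 = ((-⅔ + (⅓)*114) + 15741)/((-9 - 3*150) + 17524) - 32265 = ((-⅔ + 38) + 15741)/((-9 - 450) + 17524) - 32265 = (112/3 + 15741)/(-459 + 17524) - 32265 = (47335/3)/17065 - 32265 = (47335/3)*(1/17065) - 32265 = 9467/10239 - 32265 = -330351868/10239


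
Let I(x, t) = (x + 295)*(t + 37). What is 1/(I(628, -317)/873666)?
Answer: -436833/129220 ≈ -3.3805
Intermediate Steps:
I(x, t) = (37 + t)*(295 + x) (I(x, t) = (295 + x)*(37 + t) = (37 + t)*(295 + x))
1/(I(628, -317)/873666) = 1/((10915 + 37*628 + 295*(-317) - 317*628)/873666) = 1/((10915 + 23236 - 93515 - 199076)*(1/873666)) = 1/(-258440*1/873666) = 1/(-129220/436833) = -436833/129220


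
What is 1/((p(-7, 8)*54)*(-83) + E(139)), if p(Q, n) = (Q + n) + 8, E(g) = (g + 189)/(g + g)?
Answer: -139/5606818 ≈ -2.4791e-5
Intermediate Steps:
E(g) = (189 + g)/(2*g) (E(g) = (189 + g)/((2*g)) = (189 + g)*(1/(2*g)) = (189 + g)/(2*g))
p(Q, n) = 8 + Q + n
1/((p(-7, 8)*54)*(-83) + E(139)) = 1/(((8 - 7 + 8)*54)*(-83) + (1/2)*(189 + 139)/139) = 1/((9*54)*(-83) + (1/2)*(1/139)*328) = 1/(486*(-83) + 164/139) = 1/(-40338 + 164/139) = 1/(-5606818/139) = -139/5606818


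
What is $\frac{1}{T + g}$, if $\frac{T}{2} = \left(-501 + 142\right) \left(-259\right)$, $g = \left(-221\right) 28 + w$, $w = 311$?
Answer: $\frac{1}{180085} \approx 5.5529 \cdot 10^{-6}$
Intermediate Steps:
$g = -5877$ ($g = \left(-221\right) 28 + 311 = -6188 + 311 = -5877$)
$T = 185962$ ($T = 2 \left(-501 + 142\right) \left(-259\right) = 2 \left(\left(-359\right) \left(-259\right)\right) = 2 \cdot 92981 = 185962$)
$\frac{1}{T + g} = \frac{1}{185962 - 5877} = \frac{1}{180085}$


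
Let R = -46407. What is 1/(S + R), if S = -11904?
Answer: -1/58311 ≈ -1.7149e-5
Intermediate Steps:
1/(S + R) = 1/(-11904 - 46407) = 1/(-58311) = -1/58311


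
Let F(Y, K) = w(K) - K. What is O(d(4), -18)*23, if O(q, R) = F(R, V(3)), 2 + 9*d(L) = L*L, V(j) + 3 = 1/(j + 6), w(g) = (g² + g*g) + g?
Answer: 31096/81 ≈ 383.90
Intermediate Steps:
w(g) = g + 2*g² (w(g) = (g² + g²) + g = 2*g² + g = g + 2*g²)
V(j) = -3 + 1/(6 + j) (V(j) = -3 + 1/(j + 6) = -3 + 1/(6 + j))
F(Y, K) = -K + K*(1 + 2*K) (F(Y, K) = K*(1 + 2*K) - K = -K + K*(1 + 2*K))
d(L) = -2/9 + L²/9 (d(L) = -2/9 + (L*L)/9 = -2/9 + L²/9)
O(q, R) = 1352/81 (O(q, R) = 2*((-17 - 3*3)/(6 + 3))² = 2*((-17 - 9)/9)² = 2*((⅑)*(-26))² = 2*(-26/9)² = 2*(676/81) = 1352/81)
O(d(4), -18)*23 = (1352/81)*23 = 31096/81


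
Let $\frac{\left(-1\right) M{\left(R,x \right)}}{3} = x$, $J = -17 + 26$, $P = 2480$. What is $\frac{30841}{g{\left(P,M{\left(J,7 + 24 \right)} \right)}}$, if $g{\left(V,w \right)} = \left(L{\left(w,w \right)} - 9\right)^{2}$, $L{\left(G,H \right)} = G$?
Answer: $\frac{30841}{10404} \approx 2.9643$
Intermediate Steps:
$J = 9$
$M{\left(R,x \right)} = - 3 x$
$g{\left(V,w \right)} = \left(-9 + w\right)^{2}$ ($g{\left(V,w \right)} = \left(w - 9\right)^{2} = \left(-9 + w\right)^{2}$)
$\frac{30841}{g{\left(P,M{\left(J,7 + 24 \right)} \right)}} = \frac{30841}{\left(-9 - 3 \left(7 + 24\right)\right)^{2}} = \frac{30841}{\left(-9 - 93\right)^{2}} = \frac{30841}{\left(-102\right)^{2}} = \frac{30841}{10404}$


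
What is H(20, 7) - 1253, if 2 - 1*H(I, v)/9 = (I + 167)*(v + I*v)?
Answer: -248636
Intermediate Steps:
H(I, v) = 18 - 9*(167 + I)*(v + I*v) (H(I, v) = 18 - 9*(I + 167)*(v + I*v) = 18 - 9*(167 + I)*(v + I*v))
H(20, 7) - 1253 = (18 - 1503*7 - 1512*20*7 - 9*7*20**2) - 1253 = (18 - 10521 - 211680 - 9*7*400) - 1253 = (18 - 10521 - 211680 - 25200) - 1253 = -247383 - 1253 = -248636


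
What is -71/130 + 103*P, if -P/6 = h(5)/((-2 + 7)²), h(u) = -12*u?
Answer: 38549/26 ≈ 1482.7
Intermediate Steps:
P = 72/5 (P = -6*(-12*5)/((-2 + 7)²) = -(-360)/(5²) = -(-360)/25 = -6*(-12/5) = 72/5 ≈ 14.400)
-71/130 + 103*P = -71/130 + 103*(72/5) = -71*1/130 + 7416/5 = -71/130 + 7416/5 = 38549/26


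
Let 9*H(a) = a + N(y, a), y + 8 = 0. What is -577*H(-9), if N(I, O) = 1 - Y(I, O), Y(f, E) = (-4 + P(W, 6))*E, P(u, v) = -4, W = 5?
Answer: 46160/9 ≈ 5128.9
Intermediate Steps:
y = -8 (y = -8 + 0 = -8)
Y(f, E) = -8*E (Y(f, E) = (-4 - 4)*E = -8*E)
N(I, O) = 1 + 8*O (N(I, O) = 1 - (-8)*O = 1 + 8*O)
H(a) = 1/9 + a (H(a) = (a + (1 + 8*a))/9 = (1 + 9*a)/9 = 1/9 + a)
-577*H(-9) = -577*(1/9 - 9) = -577*(-80/9) = 46160/9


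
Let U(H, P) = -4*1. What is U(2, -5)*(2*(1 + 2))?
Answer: -24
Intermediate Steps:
U(H, P) = -4
U(2, -5)*(2*(1 + 2)) = -8*(1 + 2) = -8*3 = -4*6 = -24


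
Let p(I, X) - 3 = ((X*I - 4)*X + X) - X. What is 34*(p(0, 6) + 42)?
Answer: 714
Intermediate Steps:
p(I, X) = 3 + X*(-4 + I*X) (p(I, X) = 3 + (((X*I - 4)*X + X) - X) = 3 + (((I*X - 4)*X + X) - X) = 3 + (((-4 + I*X)*X + X) - X) = 3 + ((X*(-4 + I*X) + X) - X) = 3 + ((X + X*(-4 + I*X)) - X) = 3 + X*(-4 + I*X))
34*(p(0, 6) + 42) = 34*((3 - 4*6 + 0*6²) + 42) = 34*((3 - 24 + 0*36) + 42) = 34*((3 - 24 + 0) + 42) = 34*(-21 + 42) = 34*21 = 714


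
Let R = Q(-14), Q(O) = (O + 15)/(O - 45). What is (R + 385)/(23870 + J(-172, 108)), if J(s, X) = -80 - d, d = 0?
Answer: 11357/701805 ≈ 0.016183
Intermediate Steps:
Q(O) = (15 + O)/(-45 + O)
J(s, X) = -80 (J(s, X) = -80 - 1*0 = -80 + 0 = -80)
R = -1/59 (R = (15 - 14)/(-45 - 14) = 1/(-59) = -1/59*1 = -1/59 ≈ -0.016949)
(R + 385)/(23870 + J(-172, 108)) = (-1/59 + 385)/(23870 - 80) = (22714/59)/23790 = (22714/59)*(1/23790) = 11357/701805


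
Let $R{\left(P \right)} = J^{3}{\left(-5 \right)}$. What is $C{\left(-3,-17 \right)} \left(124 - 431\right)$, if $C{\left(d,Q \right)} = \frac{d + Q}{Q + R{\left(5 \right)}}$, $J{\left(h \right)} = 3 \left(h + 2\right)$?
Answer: $- \frac{3070}{373} \approx -8.2306$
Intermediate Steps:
$J{\left(h \right)} = 6 + 3 h$ ($J{\left(h \right)} = 3 \left(2 + h\right) = 6 + 3 h$)
$R{\left(P \right)} = -729$ ($R{\left(P \right)} = \left(6 + 3 \left(-5\right)\right)^{3} = \left(6 - 15\right)^{3} = \left(-9\right)^{3} = -729$)
$C{\left(d,Q \right)} = \frac{Q + d}{-729 + Q}$ ($C{\left(d,Q \right)} = \frac{d + Q}{Q - 729} = \frac{Q + d}{-729 + Q}$)
$C{\left(-3,-17 \right)} \left(124 - 431\right) = \frac{-17 - 3}{-729 - 17} \left(124 - 431\right) = \frac{1}{-746} \left(-20\right) \left(-307\right) = \left(- \frac{1}{746}\right) \left(-20\right) \left(-307\right) = \frac{10}{373} \left(-307\right) = - \frac{3070}{373}$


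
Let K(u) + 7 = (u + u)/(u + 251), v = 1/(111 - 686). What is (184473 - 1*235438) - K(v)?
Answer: -3677231195/72162 ≈ -50958.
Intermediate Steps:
v = -1/575 (v = 1/(-575) = -1/575 ≈ -0.0017391)
K(u) = -7 + 2*u/(251 + u) (K(u) = -7 + (u + u)/(u + 251) = -7 + (2*u)/(251 + u) = -7 + 2*u/(251 + u))
(184473 - 1*235438) - K(v) = (184473 - 1*235438) - (-1757 - 5*(-1/575))/(251 - 1/575) = (184473 - 235438) - (-1757 + 1/115)/144324/575 = -50965 - 575*(-202054)/(144324*115) = -50965 - 1*(-505135/72162) = -50965 + 505135/72162 = -3677231195/72162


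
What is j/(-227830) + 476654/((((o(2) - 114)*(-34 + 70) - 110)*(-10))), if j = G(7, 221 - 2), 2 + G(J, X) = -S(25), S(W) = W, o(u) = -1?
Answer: 2714930708/242069375 ≈ 11.215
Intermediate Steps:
G(J, X) = -27 (G(J, X) = -2 - 1*25 = -2 - 25 = -27)
j = -27
j/(-227830) + 476654/((((o(2) - 114)*(-34 + 70) - 110)*(-10))) = -27/(-227830) + 476654/((((-1 - 114)*(-34 + 70) - 110)*(-10))) = -27*(-1/227830) + 476654/(((-115*36 - 110)*(-10))) = 27/227830 + 476654/(((-4140 - 110)*(-10))) = 27/227830 + 476654/((-4250*(-10))) = 27/227830 + 476654/42500 = 27/227830 + 476654*(1/42500) = 27/227830 + 238327/21250 = 2714930708/242069375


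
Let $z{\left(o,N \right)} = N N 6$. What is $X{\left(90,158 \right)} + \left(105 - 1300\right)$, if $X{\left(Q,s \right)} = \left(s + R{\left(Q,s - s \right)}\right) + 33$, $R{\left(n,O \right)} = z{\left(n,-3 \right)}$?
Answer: $-950$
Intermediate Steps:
$z{\left(o,N \right)} = 6 N^{2}$ ($z{\left(o,N \right)} = N^{2} \cdot 6 = 6 N^{2}$)
$R{\left(n,O \right)} = 54$ ($R{\left(n,O \right)} = 6 \left(-3\right)^{2} = 6 \cdot 9 = 54$)
$X{\left(Q,s \right)} = 87 + s$ ($X{\left(Q,s \right)} = \left(s + 54\right) + 33 = \left(54 + s\right) + 33 = 87 + s$)
$X{\left(90,158 \right)} + \left(105 - 1300\right) = \left(87 + 158\right) + \left(105 - 1300\right) = 245 + \left(105 - 1300\right) = 245 - 1195 = -950$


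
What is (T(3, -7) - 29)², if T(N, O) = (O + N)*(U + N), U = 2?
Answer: 2401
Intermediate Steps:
T(N, O) = (2 + N)*(N + O) (T(N, O) = (O + N)*(2 + N) = (N + O)*(2 + N) = (2 + N)*(N + O))
(T(3, -7) - 29)² = ((3² + 2*3 + 2*(-7) + 3*(-7)) - 29)² = ((9 + 6 - 14 - 21) - 29)² = (-20 - 29)² = (-49)² = 2401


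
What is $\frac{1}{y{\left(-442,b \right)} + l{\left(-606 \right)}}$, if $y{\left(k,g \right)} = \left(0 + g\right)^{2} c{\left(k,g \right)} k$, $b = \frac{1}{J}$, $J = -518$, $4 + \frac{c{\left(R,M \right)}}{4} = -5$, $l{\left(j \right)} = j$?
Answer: $- \frac{67081}{40647108} \approx -0.0016503$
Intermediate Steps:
$c{\left(R,M \right)} = -36$ ($c{\left(R,M \right)} = -16 + 4 \left(-5\right) = -16 - 20 = -36$)
$b = - \frac{1}{518}$ ($b = \frac{1}{-518} = - \frac{1}{518} \approx -0.0019305$)
$y{\left(k,g \right)} = - 36 k g^{2}$ ($y{\left(k,g \right)} = \left(0 + g\right)^{2} \left(-36\right) k = g^{2} \left(-36\right) k = - 36 g^{2} k = - 36 k g^{2}$)
$\frac{1}{y{\left(-442,b \right)} + l{\left(-606 \right)}} = \frac{1}{\left(-36\right) \left(-442\right) \left(- \frac{1}{518}\right)^{2} - 606} = \frac{1}{\left(-36\right) \left(-442\right) \frac{1}{268324} - 606} = \frac{1}{\frac{3978}{67081} - 606} = \frac{1}{- \frac{40647108}{67081}} = - \frac{67081}{40647108}$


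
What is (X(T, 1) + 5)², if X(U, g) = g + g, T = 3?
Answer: 49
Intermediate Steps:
X(U, g) = 2*g
(X(T, 1) + 5)² = (2*1 + 5)² = (2 + 5)² = 7² = 49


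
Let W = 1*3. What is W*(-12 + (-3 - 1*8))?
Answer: -69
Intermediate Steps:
W = 3
W*(-12 + (-3 - 1*8)) = 3*(-12 + (-3 - 1*8)) = 3*(-12 + (-3 - 8)) = 3*(-12 - 11) = 3*(-23) = -69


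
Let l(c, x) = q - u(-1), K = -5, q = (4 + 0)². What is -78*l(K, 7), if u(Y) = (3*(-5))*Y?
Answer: -78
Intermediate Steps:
q = 16 (q = 4² = 16)
u(Y) = -15*Y
l(c, x) = 1 (l(c, x) = 16 - (-15)*(-1) = 16 - 1*15 = 16 - 15 = 1)
-78*l(K, 7) = -78*1 = -78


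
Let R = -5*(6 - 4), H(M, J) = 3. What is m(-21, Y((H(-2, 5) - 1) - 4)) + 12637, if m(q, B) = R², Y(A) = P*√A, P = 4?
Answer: 12737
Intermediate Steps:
R = -10 (R = -5*2 = -10)
Y(A) = 4*√A
m(q, B) = 100 (m(q, B) = (-10)² = 100)
m(-21, Y((H(-2, 5) - 1) - 4)) + 12637 = 100 + 12637 = 12737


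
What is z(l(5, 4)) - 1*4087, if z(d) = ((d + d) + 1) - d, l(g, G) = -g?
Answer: -4091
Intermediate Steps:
z(d) = 1 + d (z(d) = (2*d + 1) - d = (1 + 2*d) - d = 1 + d)
z(l(5, 4)) - 1*4087 = (1 - 1*5) - 1*4087 = (1 - 5) - 4087 = -4 - 4087 = -4091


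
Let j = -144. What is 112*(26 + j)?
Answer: -13216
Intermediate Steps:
112*(26 + j) = 112*(26 - 144) = 112*(-118) = -13216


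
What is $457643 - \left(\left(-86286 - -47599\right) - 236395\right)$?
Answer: $732725$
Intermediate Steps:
$457643 - \left(\left(-86286 - -47599\right) - 236395\right) = 457643 - \left(\left(-86286 + 47599\right) - 236395\right) = 457643 - \left(-38687 - 236395\right) = 457643 - -275082 = 457643 + 275082 = 732725$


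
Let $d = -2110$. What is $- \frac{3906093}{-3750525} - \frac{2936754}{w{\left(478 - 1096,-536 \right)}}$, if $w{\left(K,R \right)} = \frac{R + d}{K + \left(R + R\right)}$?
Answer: $- \frac{38300974844577}{20419525} \approx -1.8757 \cdot 10^{6}$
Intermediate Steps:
$w{\left(K,R \right)} = \frac{-2110 + R}{K + 2 R}$ ($w{\left(K,R \right)} = \frac{R - 2110}{K + \left(R + R\right)} = \frac{-2110 + R}{K + 2 R}$)
$- \frac{3906093}{-3750525} - \frac{2936754}{w{\left(478 - 1096,-536 \right)}} = - \frac{3906093}{-3750525} - \frac{2936754}{\frac{1}{\left(478 - 1096\right) + 2 \left(-536\right)} \left(-2110 - 536\right)} = \left(-3906093\right) \left(- \frac{1}{3750525}\right) - \frac{2936754}{\frac{1}{-618 - 1072} \left(-2646\right)} = \frac{1302031}{1250175} - \frac{2936754}{\frac{1}{-1690} \left(-2646\right)} = \frac{1302031}{1250175} - \frac{2936754}{\left(- \frac{1}{1690}\right) \left(-2646\right)} = \frac{1302031}{1250175} - \frac{2936754}{\frac{1323}{845}} = \frac{1302031}{1250175} - \frac{275728570}{147} = - \frac{38300974844577}{20419525}$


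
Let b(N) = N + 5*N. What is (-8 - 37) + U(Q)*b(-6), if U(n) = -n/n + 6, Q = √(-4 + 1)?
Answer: -225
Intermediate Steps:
Q = I*√3 (Q = √(-3) = I*√3 ≈ 1.732*I)
U(n) = 5 (U(n) = -1*1 + 6 = -1 + 6 = 5)
b(N) = 6*N
(-8 - 37) + U(Q)*b(-6) = (-8 - 37) + 5*(6*(-6)) = -45 + 5*(-36) = -45 - 180 = -225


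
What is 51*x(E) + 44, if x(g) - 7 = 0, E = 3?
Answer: 401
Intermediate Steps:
x(g) = 7 (x(g) = 7 + 0 = 7)
51*x(E) + 44 = 51*7 + 44 = 357 + 44 = 401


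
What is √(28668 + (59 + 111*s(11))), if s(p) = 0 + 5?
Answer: 121*√2 ≈ 171.12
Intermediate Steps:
s(p) = 5
√(28668 + (59 + 111*s(11))) = √(28668 + (59 + 111*5)) = √(28668 + (59 + 555)) = √(28668 + 614) = √29282 = 121*√2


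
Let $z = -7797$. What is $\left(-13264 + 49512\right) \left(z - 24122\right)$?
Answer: $-1156999912$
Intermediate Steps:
$\left(-13264 + 49512\right) \left(z - 24122\right) = \left(-13264 + 49512\right) \left(-7797 - 24122\right) = 36248 \left(-31919\right) = -1156999912$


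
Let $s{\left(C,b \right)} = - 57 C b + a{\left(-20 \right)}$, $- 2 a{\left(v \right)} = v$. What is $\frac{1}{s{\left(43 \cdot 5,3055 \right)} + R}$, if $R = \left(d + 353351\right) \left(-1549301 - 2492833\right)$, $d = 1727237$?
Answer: $- \frac{1}{8410052933807} \approx -1.1891 \cdot 10^{-13}$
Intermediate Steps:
$a{\left(v \right)} = - \frac{v}{2}$
$R = -8410015494792$ ($R = \left(1727237 + 353351\right) \left(-1549301 - 2492833\right) = 2080588 \left(-4042134\right) = -8410015494792$)
$s{\left(C,b \right)} = 10 - 57 C b$ ($s{\left(C,b \right)} = - 57 C b - -10 = - 57 C b + 10 = 10 - 57 C b$)
$\frac{1}{s{\left(43 \cdot 5,3055 \right)} + R} = \frac{1}{\left(10 - 57 \cdot 43 \cdot 5 \cdot 3055\right) - 8410015494792} = \frac{1}{\left(10 - 12255 \cdot 3055\right) - 8410015494792} = \frac{1}{\left(10 - 37439025\right) - 8410015494792} = \frac{1}{-37439015 - 8410015494792} = \frac{1}{-8410052933807} = - \frac{1}{8410052933807}$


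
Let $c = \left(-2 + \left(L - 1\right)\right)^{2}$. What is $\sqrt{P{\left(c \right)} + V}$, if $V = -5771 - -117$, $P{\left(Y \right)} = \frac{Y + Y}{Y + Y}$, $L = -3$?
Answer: $i \sqrt{5653} \approx 75.186 i$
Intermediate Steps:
$c = 36$ ($c = \left(-2 - 4\right)^{2} = \left(-6\right)^{2} = 36$)
$P{\left(Y \right)} = 1$ ($P{\left(Y \right)} = \frac{2 Y}{2 Y} = 2 Y \frac{1}{2 Y} = 1$)
$V = -5654$ ($V = -5771 + 117 = -5654$)
$\sqrt{P{\left(c \right)} + V} = \sqrt{1 - 5654} = \sqrt{-5653} = i \sqrt{5653}$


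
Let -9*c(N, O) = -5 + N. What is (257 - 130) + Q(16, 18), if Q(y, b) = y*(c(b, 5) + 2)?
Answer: 1223/9 ≈ 135.89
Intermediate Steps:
c(N, O) = 5/9 - N/9 (c(N, O) = -(-5 + N)/9 = 5/9 - N/9)
Q(y, b) = y*(23/9 - b/9) (Q(y, b) = y*((5/9 - b/9) + 2) = y*(23/9 - b/9))
(257 - 130) + Q(16, 18) = (257 - 130) + (⅑)*16*(23 - 1*18) = 127 + (⅑)*16*(23 - 18) = 127 + (⅑)*16*5 = 127 + 80/9 = 1223/9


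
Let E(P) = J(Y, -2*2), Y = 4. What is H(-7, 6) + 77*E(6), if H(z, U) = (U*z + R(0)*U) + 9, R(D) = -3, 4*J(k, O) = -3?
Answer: -435/4 ≈ -108.75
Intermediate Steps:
J(k, O) = -¾ (J(k, O) = (¼)*(-3) = -¾)
E(P) = -¾
H(z, U) = 9 - 3*U + U*z (H(z, U) = (U*z - 3*U) + 9 = (-3*U + U*z) + 9 = 9 - 3*U + U*z)
H(-7, 6) + 77*E(6) = (9 - 3*6 + 6*(-7)) + 77*(-¾) = (9 - 18 - 42) - 231/4 = -51 - 231/4 = -435/4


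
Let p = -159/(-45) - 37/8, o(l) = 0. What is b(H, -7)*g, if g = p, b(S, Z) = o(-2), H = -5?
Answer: 0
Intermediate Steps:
b(S, Z) = 0
p = -131/120 (p = -159*(-1/45) - 37*1/8 = 53/15 - 37/8 = -131/120 ≈ -1.0917)
g = -131/120 ≈ -1.0917
b(H, -7)*g = 0*(-131/120) = 0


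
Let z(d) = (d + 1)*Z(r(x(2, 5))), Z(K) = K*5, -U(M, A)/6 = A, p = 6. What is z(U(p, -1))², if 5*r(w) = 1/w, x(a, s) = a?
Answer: 49/4 ≈ 12.250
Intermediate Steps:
U(M, A) = -6*A
r(w) = 1/(5*w)
Z(K) = 5*K
z(d) = ½ + d/2 (z(d) = (d + 1)*(5*((⅕)/2)) = (1 + d)*(5*((⅕)*(½))) = (1 + d)*(5*(⅒)) = (1 + d)*(½) = ½ + d/2)
z(U(p, -1))² = (½ + (-6*(-1))/2)² = (½ + (½)*6)² = (½ + 3)² = (7/2)² = 49/4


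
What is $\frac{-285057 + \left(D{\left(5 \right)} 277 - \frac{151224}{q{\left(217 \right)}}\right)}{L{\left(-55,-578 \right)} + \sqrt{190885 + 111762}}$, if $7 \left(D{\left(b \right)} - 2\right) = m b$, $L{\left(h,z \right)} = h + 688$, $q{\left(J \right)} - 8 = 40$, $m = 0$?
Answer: $- \frac{364169331}{196084} + \frac{575307 \sqrt{302647}}{196084} \approx -243.13$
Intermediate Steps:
$q{\left(J \right)} = 48$ ($q{\left(J \right)} = 8 + 40 = 48$)
$L{\left(h,z \right)} = 688 + h$
$D{\left(b \right)} = 2$ ($D{\left(b \right)} = 2 + \frac{0 b}{7} = 2 + \frac{1}{7} \cdot 0 = 2 + 0 = 2$)
$\frac{-285057 + \left(D{\left(5 \right)} 277 - \frac{151224}{q{\left(217 \right)}}\right)}{L{\left(-55,-578 \right)} + \sqrt{190885 + 111762}} = \frac{-285057 + \left(2 \cdot 277 - \frac{151224}{48}\right)}{\left(688 - 55\right) + \sqrt{190885 + 111762}} = \frac{-285057 + \left(554 - 151224 \cdot \frac{1}{48}\right)}{633 + \sqrt{302647}} = \frac{-285057 + \left(554 - \frac{6301}{2}\right)}{633 + \sqrt{302647}} = \frac{-285057 - \frac{5193}{2}}{633 + \sqrt{302647}} = - \frac{575307}{2 \left(633 + \sqrt{302647}\right)}$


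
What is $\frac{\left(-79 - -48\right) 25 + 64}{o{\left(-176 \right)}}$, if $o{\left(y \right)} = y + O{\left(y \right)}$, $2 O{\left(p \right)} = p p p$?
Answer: $\frac{79}{302896} \approx 0.00026082$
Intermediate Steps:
$O{\left(p \right)} = \frac{p^{3}}{2}$ ($O{\left(p \right)} = \frac{p p p}{2} = \frac{p^{2} p}{2} = \frac{p^{3}}{2}$)
$o{\left(y \right)} = y + \frac{y^{3}}{2}$
$\frac{\left(-79 - -48\right) 25 + 64}{o{\left(-176 \right)}} = \frac{\left(-79 - -48\right) 25 + 64}{-176 + \frac{\left(-176\right)^{3}}{2}} = \frac{\left(-79 + 48\right) 25 + 64}{-176 + \frac{1}{2} \left(-5451776\right)} = \frac{\left(-31\right) 25 + 64}{-176 - 2725888} = \frac{-775 + 64}{-2726064} = \left(-711\right) \left(- \frac{1}{2726064}\right) = \frac{79}{302896}$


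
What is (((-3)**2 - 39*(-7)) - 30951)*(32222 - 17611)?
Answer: -448104759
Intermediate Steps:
(((-3)**2 - 39*(-7)) - 30951)*(32222 - 17611) = ((9 + 273) - 30951)*14611 = (282 - 30951)*14611 = -30669*14611 = -448104759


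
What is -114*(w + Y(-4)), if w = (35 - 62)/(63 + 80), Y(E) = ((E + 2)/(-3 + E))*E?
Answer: 151962/1001 ≈ 151.81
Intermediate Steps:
Y(E) = E*(2 + E)/(-3 + E) (Y(E) = ((2 + E)/(-3 + E))*E = E*(2 + E)/(-3 + E))
w = -27/143 ≈ -0.18881
-114*(w + Y(-4)) = -114*(-27/143 - 4*(2 - 4)/(-3 - 4)) = -114*(-27/143 - 4*(-2)/(-7)) = -114*(-27/143 - 4*(-⅐)*(-2)) = -114*(-27/143 - 8/7) = -114*(-1333/1001) = 151962/1001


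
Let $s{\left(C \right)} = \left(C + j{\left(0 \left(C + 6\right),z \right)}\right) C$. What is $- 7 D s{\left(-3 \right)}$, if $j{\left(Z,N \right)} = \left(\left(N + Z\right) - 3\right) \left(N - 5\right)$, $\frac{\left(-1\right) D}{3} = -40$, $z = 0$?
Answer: $30240$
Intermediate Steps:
$D = 120$ ($D = \left(-3\right) \left(-40\right) = 120$)
$j{\left(Z,N \right)} = \left(-5 + N\right) \left(-3 + N + Z\right)$ ($j{\left(Z,N \right)} = \left(-3 + N + Z\right) \left(-5 + N\right) = \left(-5 + N\right) \left(-3 + N + Z\right)$)
$s{\left(C \right)} = C \left(15 + C\right)$ ($s{\left(C \right)} = \left(C + \left(15 + 0^{2} - 0 - 5 \cdot 0 \left(C + 6\right) + 0 \cdot 0 \left(C + 6\right)\right)\right) C = \left(C + \left(15 + 0 + 0 - 5 \cdot 0 \left(6 + C\right) + 0 \cdot 0 \left(6 + C\right)\right)\right) C = \left(C + \left(15 + 0 + 0 - 0 + 0 \cdot 0\right)\right) C = \left(C + \left(15 + 0 + 0 + 0 + 0\right)\right) C = \left(C + 15\right) C = \left(15 + C\right) C = C \left(15 + C\right)$)
$- 7 D s{\left(-3 \right)} = \left(-7\right) 120 \left(- 3 \left(15 - 3\right)\right) = - 840 \left(\left(-3\right) 12\right) = \left(-840\right) \left(-36\right) = 30240$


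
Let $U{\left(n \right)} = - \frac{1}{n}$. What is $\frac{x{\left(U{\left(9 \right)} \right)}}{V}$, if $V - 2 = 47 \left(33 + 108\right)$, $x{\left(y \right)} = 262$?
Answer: $\frac{262}{6629} \approx 0.039523$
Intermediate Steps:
$V = 6629$ ($V = 2 + 47 \left(33 + 108\right) = 2 + 47 \cdot 141 = 2 + 6627 = 6629$)
$\frac{x{\left(U{\left(9 \right)} \right)}}{V} = \frac{262}{6629}$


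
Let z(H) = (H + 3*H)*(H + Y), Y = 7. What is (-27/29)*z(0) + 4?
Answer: 4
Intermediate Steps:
z(H) = 4*H*(7 + H) (z(H) = (H + 3*H)*(H + 7) = (4*H)*(7 + H) = 4*H*(7 + H))
(-27/29)*z(0) + 4 = (-27/29)*(4*0*(7 + 0)) + 4 = (-27*1/29)*(4*0*7) + 4 = -27/29*0 + 4 = 0 + 4 = 4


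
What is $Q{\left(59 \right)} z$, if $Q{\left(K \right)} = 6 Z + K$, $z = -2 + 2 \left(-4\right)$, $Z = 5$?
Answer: $-890$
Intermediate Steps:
$z = -10$ ($z = -2 - 8 = -10$)
$Q{\left(K \right)} = 30 + K$ ($Q{\left(K \right)} = 6 \cdot 5 + K = 30 + K$)
$Q{\left(59 \right)} z = \left(30 + 59\right) \left(-10\right) = 89 \left(-10\right) = -890$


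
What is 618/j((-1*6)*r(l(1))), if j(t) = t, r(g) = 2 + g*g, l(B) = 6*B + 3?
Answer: -103/83 ≈ -1.2410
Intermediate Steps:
l(B) = 3 + 6*B
r(g) = 2 + g**2
618/j((-1*6)*r(l(1))) = 618/(((-1*6)*(2 + (3 + 6*1)**2))) = 618/((-6*(2 + (3 + 6)**2))) = 618/((-6*(2 + 9**2))) = 618/((-6*(2 + 81))) = 618/((-6*83)) = 618/(-498) = 618*(-1/498) = -103/83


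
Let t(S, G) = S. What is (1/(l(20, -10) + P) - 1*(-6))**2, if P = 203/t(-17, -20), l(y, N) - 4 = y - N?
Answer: 5139289/140625 ≈ 36.546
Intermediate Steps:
l(y, N) = 4 + y - N (l(y, N) = 4 + (y - N) = 4 + y - N)
P = -203/17 (P = 203/(-17) = 203*(-1/17) = -203/17 ≈ -11.941)
(1/(l(20, -10) + P) - 1*(-6))**2 = (1/((4 + 20 - 1*(-10)) - 203/17) - 1*(-6))**2 = (1/((4 + 20 + 10) - 203/17) + 6)**2 = (1/(34 - 203/17) + 6)**2 = (1/(375/17) + 6)**2 = (17/375 + 6)**2 = (2267/375)**2 = 5139289/140625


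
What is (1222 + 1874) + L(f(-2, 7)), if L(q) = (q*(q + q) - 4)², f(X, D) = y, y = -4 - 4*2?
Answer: 83752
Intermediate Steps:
y = -12 (y = -4 - 8 = -12)
f(X, D) = -12
L(q) = (-4 + 2*q²)² (L(q) = (q*(2*q) - 4)² = (2*q² - 4)² = (-4 + 2*q²)²)
(1222 + 1874) + L(f(-2, 7)) = (1222 + 1874) + 4*(-2 + (-12)²)² = 3096 + 4*(-2 + 144)² = 3096 + 4*142² = 3096 + 4*20164 = 3096 + 80656 = 83752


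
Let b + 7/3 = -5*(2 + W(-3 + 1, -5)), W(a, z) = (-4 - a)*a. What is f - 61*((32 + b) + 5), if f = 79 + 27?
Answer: -536/3 ≈ -178.67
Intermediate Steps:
W(a, z) = a*(-4 - a)
f = 106
b = -97/3 (b = -7/3 - 5*(2 - (-3 + 1)*(4 + (-3 + 1))) = -7/3 - 5*(2 - 1*(-2)*(4 - 2)) = -7/3 - 5*(2 - 1*(-2)*2) = -7/3 - 5*(2 + 4) = -7/3 - 5*6 = -7/3 - 30 = -97/3 ≈ -32.333)
f - 61*((32 + b) + 5) = 106 - 61*((32 - 97/3) + 5) = 106 - 61*(-1/3 + 5) = 106 - 61*14/3 = 106 - 854/3 = -536/3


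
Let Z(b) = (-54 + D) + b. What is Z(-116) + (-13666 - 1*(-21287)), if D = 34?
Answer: 7485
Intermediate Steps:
Z(b) = -20 + b (Z(b) = (-54 + 34) + b = -20 + b)
Z(-116) + (-13666 - 1*(-21287)) = (-20 - 116) + (-13666 - 1*(-21287)) = -136 + (-13666 + 21287) = -136 + 7621 = 7485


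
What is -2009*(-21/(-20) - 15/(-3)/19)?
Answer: -1002491/380 ≈ -2638.1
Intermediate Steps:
-2009*(-21/(-20) - 15/(-3)/19) = -2009*(-21*(-1/20) - 15*(-1/3)*(1/19)) = -2009*(21/20 + 5*(1/19)) = -2009*(21/20 + 5/19) = -2009*499/380 = -1002491/380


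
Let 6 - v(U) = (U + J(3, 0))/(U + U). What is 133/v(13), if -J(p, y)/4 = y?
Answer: 266/11 ≈ 24.182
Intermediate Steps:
J(p, y) = -4*y
v(U) = 11/2 (v(U) = 6 - (U - 4*0)/(U + U) = 6 - (U + 0)/(2*U) = 6 - U*1/(2*U) = 6 - 1*½ = 6 - ½ = 11/2)
133/v(13) = 133/(11/2) = 133*(2/11) = 266/11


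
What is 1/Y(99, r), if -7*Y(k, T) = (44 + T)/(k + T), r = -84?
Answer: 21/8 ≈ 2.6250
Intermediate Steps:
Y(k, T) = -(44 + T)/(7*(T + k)) (Y(k, T) = -(44 + T)/(7*(k + T)) = -(44 + T)/(7*(T + k)))
1/Y(99, r) = 1/((-44 - 1*(-84))/(7*(-84 + 99))) = 1/((1/7)*(-44 + 84)/15) = 1/((1/7)*(1/15)*40) = 1/(8/21) = 21/8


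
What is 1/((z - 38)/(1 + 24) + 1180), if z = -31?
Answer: 25/29431 ≈ 0.00084944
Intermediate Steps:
1/((z - 38)/(1 + 24) + 1180) = 1/((-31 - 38)/(1 + 24) + 1180) = 1/(-69/25 + 1180) = 1/(29431/25) = 25/29431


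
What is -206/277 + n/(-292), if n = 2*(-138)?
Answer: 4075/20221 ≈ 0.20152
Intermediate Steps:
n = -276
-206/277 + n/(-292) = -206/277 - 276/(-292) = -206*1/277 - 276*(-1/292) = -206/277 + 69/73 = 4075/20221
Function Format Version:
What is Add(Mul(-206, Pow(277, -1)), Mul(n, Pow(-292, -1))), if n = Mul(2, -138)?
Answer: Rational(4075, 20221) ≈ 0.20152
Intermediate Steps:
n = -276
Add(Mul(-206, Pow(277, -1)), Mul(n, Pow(-292, -1))) = Add(Mul(-206, Pow(277, -1)), Mul(-276, Pow(-292, -1))) = Add(Mul(-206, Rational(1, 277)), Mul(-276, Rational(-1, 292))) = Add(Rational(-206, 277), Rational(69, 73)) = Rational(4075, 20221)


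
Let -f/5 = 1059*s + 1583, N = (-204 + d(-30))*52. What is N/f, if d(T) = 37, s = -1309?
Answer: -2171/1730810 ≈ -0.0012543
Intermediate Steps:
N = -8684 (N = (-204 + 37)*52 = -167*52 = -8684)
f = 6923240 (f = -5*(1059*(-1309) + 1583) = -5*(-1386231 + 1583) = -5*(-1384648) = 6923240)
N/f = -8684/6923240 = -8684*1/6923240 = -2171/1730810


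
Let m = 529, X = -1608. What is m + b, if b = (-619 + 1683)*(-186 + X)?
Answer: -1908287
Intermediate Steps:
b = -1908816 (b = (-619 + 1683)*(-186 - 1608) = 1064*(-1794) = -1908816)
m + b = 529 - 1908816 = -1908287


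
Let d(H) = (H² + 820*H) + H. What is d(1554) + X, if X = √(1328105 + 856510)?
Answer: 3690750 + 3*√242735 ≈ 3.6922e+6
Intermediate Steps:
d(H) = H² + 821*H
X = 3*√242735 (X = √2184615 = 3*√242735 ≈ 1478.0)
d(1554) + X = 1554*(821 + 1554) + 3*√242735 = 1554*2375 + 3*√242735 = 3690750 + 3*√242735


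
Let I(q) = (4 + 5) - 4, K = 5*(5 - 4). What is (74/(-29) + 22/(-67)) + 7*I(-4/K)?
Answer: 62409/1943 ≈ 32.120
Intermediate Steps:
K = 5 (K = 5*1 = 5)
I(q) = 5 (I(q) = 9 - 4 = 5)
(74/(-29) + 22/(-67)) + 7*I(-4/K) = (74/(-29) + 22/(-67)) + 7*5 = (74*(-1/29) + 22*(-1/67)) + 35 = (-74/29 - 22/67) + 35 = -5596/1943 + 35 = 62409/1943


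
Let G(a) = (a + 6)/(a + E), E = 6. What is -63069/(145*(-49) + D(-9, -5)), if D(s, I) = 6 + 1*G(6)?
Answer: 21023/2366 ≈ 8.8855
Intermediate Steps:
G(a) = 1 (G(a) = (a + 6)/(a + 6) = (6 + a)/(6 + a) = 1)
D(s, I) = 7 (D(s, I) = 6 + 1*1 = 6 + 1 = 7)
-63069/(145*(-49) + D(-9, -5)) = -63069/(145*(-49) + 7) = -63069/(-7105 + 7) = -63069/(-7098) = -63069*(-1/7098) = 21023/2366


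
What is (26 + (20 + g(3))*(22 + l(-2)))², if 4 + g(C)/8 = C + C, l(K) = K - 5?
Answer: 320356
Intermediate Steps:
l(K) = -5 + K
g(C) = -32 + 16*C (g(C) = -32 + 8*(C + C) = -32 + 8*(2*C) = -32 + 16*C)
(26 + (20 + g(3))*(22 + l(-2)))² = (26 + (20 + (-32 + 16*3))*(22 + (-5 - 2)))² = (26 + (20 + (-32 + 48))*(22 - 7))² = (26 + (20 + 16)*15)² = (26 + 36*15)² = (26 + 540)² = 566² = 320356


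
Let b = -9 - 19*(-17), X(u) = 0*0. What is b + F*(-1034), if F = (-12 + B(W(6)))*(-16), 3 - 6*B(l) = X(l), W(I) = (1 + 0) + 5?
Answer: -189942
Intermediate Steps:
W(I) = 6 (W(I) = 1 + 5 = 6)
X(u) = 0
b = 314 (b = -9 + 323 = 314)
B(l) = ½ (B(l) = ½ - ⅙*0 = ½ + 0 = ½)
F = 184 (F = (-12 + ½)*(-16) = -23/2*(-16) = 184)
b + F*(-1034) = 314 + 184*(-1034) = 314 - 190256 = -189942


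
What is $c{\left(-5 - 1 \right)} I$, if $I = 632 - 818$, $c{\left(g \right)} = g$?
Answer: $1116$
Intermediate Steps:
$I = -186$
$c{\left(-5 - 1 \right)} I = \left(-5 - 1\right) \left(-186\right) = \left(-6\right) \left(-186\right) = 1116$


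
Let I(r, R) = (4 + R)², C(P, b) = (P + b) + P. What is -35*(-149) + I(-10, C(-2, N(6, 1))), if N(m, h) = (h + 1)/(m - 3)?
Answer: 46939/9 ≈ 5215.4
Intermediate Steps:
N(m, h) = (1 + h)/(-3 + m)
C(P, b) = b + 2*P
-35*(-149) + I(-10, C(-2, N(6, 1))) = -35*(-149) + (4 + ((1 + 1)/(-3 + 6) + 2*(-2)))² = 5215 + (4 + (2/3 - 4))² = 5215 + (4 + ((⅓)*2 - 4))² = 5215 + (4 + (⅔ - 4))² = 5215 + (4 - 10/3)² = 5215 + (⅔)² = 5215 + 4/9 = 46939/9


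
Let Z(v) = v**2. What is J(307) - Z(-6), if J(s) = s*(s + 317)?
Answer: 191532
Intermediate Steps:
J(s) = s*(317 + s)
J(307) - Z(-6) = 307*(317 + 307) - 1*(-6)**2 = 307*624 - 1*36 = 191568 - 36 = 191532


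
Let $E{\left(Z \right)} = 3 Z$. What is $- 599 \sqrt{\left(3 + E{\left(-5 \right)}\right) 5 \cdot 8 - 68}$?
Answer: $- 1198 i \sqrt{137} \approx - 14022.0 i$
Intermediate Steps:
$- 599 \sqrt{\left(3 + E{\left(-5 \right)}\right) 5 \cdot 8 - 68} = - 599 \sqrt{\left(3 + 3 \left(-5\right)\right) 5 \cdot 8 - 68} = - 599 \sqrt{\left(3 - 15\right) 5 \cdot 8 - 68} = - 599 \sqrt{\left(-12\right) 5 \cdot 8 - 68} = - 599 \sqrt{\left(-60\right) 8 - 68} = - 599 \sqrt{-480 - 68} = - 599 \sqrt{-548} = - 599 \cdot 2 i \sqrt{137} = - 1198 i \sqrt{137}$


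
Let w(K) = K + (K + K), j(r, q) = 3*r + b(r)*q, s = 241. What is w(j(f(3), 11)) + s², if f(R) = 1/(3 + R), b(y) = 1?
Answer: 116231/2 ≈ 58116.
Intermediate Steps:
j(r, q) = q + 3*r (j(r, q) = 3*r + 1*q = 3*r + q = q + 3*r)
w(K) = 3*K (w(K) = K + 2*K = 3*K)
w(j(f(3), 11)) + s² = 3*(11 + 3/(3 + 3)) + 241² = 3*(11 + 3/6) + 58081 = 3*(11 + 3*(⅙)) + 58081 = 3*(11 + ½) + 58081 = 3*(23/2) + 58081 = 69/2 + 58081 = 116231/2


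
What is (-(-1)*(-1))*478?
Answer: -478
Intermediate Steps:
(-(-1)*(-1))*478 = (-1*(-1)*(-1))*478 = (1*(-1))*478 = -1*478 = -478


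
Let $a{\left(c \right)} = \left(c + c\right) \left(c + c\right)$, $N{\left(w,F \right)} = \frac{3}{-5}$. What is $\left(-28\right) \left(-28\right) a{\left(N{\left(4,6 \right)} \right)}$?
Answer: $\frac{28224}{25} \approx 1129.0$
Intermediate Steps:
$N{\left(w,F \right)} = - \frac{3}{5}$ ($N{\left(w,F \right)} = 3 \left(- \frac{1}{5}\right) = - \frac{3}{5}$)
$a{\left(c \right)} = 4 c^{2}$ ($a{\left(c \right)} = 2 c 2 c = 4 c^{2}$)
$\left(-28\right) \left(-28\right) a{\left(N{\left(4,6 \right)} \right)} = \left(-28\right) \left(-28\right) 4 \left(- \frac{3}{5}\right)^{2} = 784 \cdot 4 \cdot \frac{9}{25} = 784 \cdot \frac{36}{25} = \frac{28224}{25}$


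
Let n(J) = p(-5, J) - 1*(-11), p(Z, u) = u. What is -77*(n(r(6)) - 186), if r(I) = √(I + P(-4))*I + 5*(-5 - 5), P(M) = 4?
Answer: 17325 - 462*√10 ≈ 15864.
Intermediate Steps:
r(I) = -50 + I*√(4 + I) (r(I) = √(I + 4)*I + 5*(-5 - 5) = √(4 + I)*I + 5*(-10) = I*√(4 + I) - 50 = -50 + I*√(4 + I))
n(J) = 11 + J (n(J) = J - 1*(-11) = J + 11 = 11 + J)
-77*(n(r(6)) - 186) = -77*((11 + (-50 + 6*√(4 + 6))) - 186) = -77*((11 + (-50 + 6*√10)) - 186) = -77*((-39 + 6*√10) - 186) = -77*(-225 + 6*√10) = 17325 - 462*√10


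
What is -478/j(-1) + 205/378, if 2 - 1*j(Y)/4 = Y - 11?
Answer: -6043/756 ≈ -7.9934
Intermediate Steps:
j(Y) = 52 - 4*Y (j(Y) = 8 - 4*(Y - 11) = 8 - 4*(-11 + Y) = 8 + (44 - 4*Y) = 52 - 4*Y)
-478/j(-1) + 205/378 = -478/(52 - 4*(-1)) + 205/378 = -478/(52 + 4) + 205*(1/378) = -478/56 + 205/378 = -478*1/56 + 205/378 = -239/28 + 205/378 = -6043/756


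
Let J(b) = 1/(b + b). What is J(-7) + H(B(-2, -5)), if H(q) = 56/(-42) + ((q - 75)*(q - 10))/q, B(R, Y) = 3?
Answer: 6997/42 ≈ 166.60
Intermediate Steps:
J(b) = 1/(2*b)
H(q) = -4/3 + (-75 + q)*(-10 + q)/q (H(q) = 56*(-1/42) + ((-75 + q)*(-10 + q))/q = -4/3 + (-75 + q)*(-10 + q)/q)
J(-7) + H(B(-2, -5)) = (1/2)/(-7) + (-259/3 + 3 + 750/3) = (1/2)*(-1/7) + (-259/3 + 3 + 750*(1/3)) = -1/14 + (-259/3 + 3 + 250) = -1/14 + 500/3 = 6997/42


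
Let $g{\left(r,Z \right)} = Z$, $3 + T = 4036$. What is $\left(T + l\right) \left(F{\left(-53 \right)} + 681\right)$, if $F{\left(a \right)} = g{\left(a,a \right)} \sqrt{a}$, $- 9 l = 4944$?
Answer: $2372377 - \frac{553903 i \sqrt{53}}{3} \approx 2.3724 \cdot 10^{6} - 1.3442 \cdot 10^{6} i$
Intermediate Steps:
$T = 4033$ ($T = -3 + 4036 = 4033$)
$l = - \frac{1648}{3}$ ($l = \left(- \frac{1}{9}\right) 4944 = - \frac{1648}{3} \approx -549.33$)
$F{\left(a \right)} = a^{\frac{3}{2}}$ ($F{\left(a \right)} = a \sqrt{a} = a^{\frac{3}{2}}$)
$\left(T + l\right) \left(F{\left(-53 \right)} + 681\right) = \left(4033 - \frac{1648}{3}\right) \left(\left(-53\right)^{\frac{3}{2}} + 681\right) = \frac{10451 \left(- 53 i \sqrt{53} + 681\right)}{3} = \frac{10451 \left(681 - 53 i \sqrt{53}\right)}{3} = 2372377 - \frac{553903 i \sqrt{53}}{3}$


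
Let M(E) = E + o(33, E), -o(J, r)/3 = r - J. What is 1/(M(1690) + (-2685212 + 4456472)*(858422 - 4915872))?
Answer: -1/7186798890281 ≈ -1.3914e-13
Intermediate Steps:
o(J, r) = -3*r + 3*J (o(J, r) = -3*(r - J) = -3*r + 3*J)
M(E) = 99 - 2*E (M(E) = E + (-3*E + 3*33) = E + (-3*E + 99) = E + (99 - 3*E) = 99 - 2*E)
1/(M(1690) + (-2685212 + 4456472)*(858422 - 4915872)) = 1/((99 - 2*1690) + (-2685212 + 4456472)*(858422 - 4915872)) = 1/((99 - 3380) + 1771260*(-4057450)) = 1/(-3281 - 7186798887000) = 1/(-7186798890281) = -1/7186798890281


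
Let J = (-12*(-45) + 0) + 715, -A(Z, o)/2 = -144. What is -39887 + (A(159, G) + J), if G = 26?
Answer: -38344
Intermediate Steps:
A(Z, o) = 288 (A(Z, o) = -2*(-144) = 288)
J = 1255 (J = (540 + 0) + 715 = 540 + 715 = 1255)
-39887 + (A(159, G) + J) = -39887 + (288 + 1255) = -39887 + 1543 = -38344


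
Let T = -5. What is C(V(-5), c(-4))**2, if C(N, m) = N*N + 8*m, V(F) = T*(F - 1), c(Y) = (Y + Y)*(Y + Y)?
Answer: 1993744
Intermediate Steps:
c(Y) = 4*Y**2 (c(Y) = (2*Y)*(2*Y) = 4*Y**2)
V(F) = 5 - 5*F (V(F) = -5*(F - 1) = -5*(-1 + F) = 5 - 5*F)
C(N, m) = N**2 + 8*m
C(V(-5), c(-4))**2 = ((5 - 5*(-5))**2 + 8*(4*(-4)**2))**2 = ((5 + 25)**2 + 8*(4*16))**2 = (30**2 + 8*64)**2 = (900 + 512)**2 = 1412**2 = 1993744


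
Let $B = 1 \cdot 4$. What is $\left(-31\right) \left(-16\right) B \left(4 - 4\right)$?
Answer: $0$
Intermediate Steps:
$B = 4$
$\left(-31\right) \left(-16\right) B \left(4 - 4\right) = \left(-31\right) \left(-16\right) 4 \left(4 - 4\right) = 496 \cdot 4 \cdot 0 = 496 \cdot 0 = 0$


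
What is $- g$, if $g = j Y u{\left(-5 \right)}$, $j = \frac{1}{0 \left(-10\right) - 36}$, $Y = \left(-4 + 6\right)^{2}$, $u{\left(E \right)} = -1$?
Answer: $- \frac{1}{9} \approx -0.11111$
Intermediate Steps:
$Y = 4$ ($Y = 2^{2} = 4$)
$j = - \frac{1}{36}$ ($j = \frac{1}{0 - 36} = \frac{1}{-36} = - \frac{1}{36} \approx -0.027778$)
$g = \frac{1}{9}$ ($g = \left(- \frac{1}{36}\right) 4 \left(-1\right) = \left(- \frac{1}{9}\right) \left(-1\right) = \frac{1}{9} \approx 0.11111$)
$- g = \left(-1\right) \frac{1}{9} = - \frac{1}{9}$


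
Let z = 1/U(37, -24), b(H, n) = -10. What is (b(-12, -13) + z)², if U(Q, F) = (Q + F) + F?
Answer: 12321/121 ≈ 101.83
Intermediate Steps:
U(Q, F) = Q + 2*F (U(Q, F) = (F + Q) + F = Q + 2*F)
z = -1/11 (z = 1/(37 + 2*(-24)) = 1/(37 - 48) = 1/(-11) = -1/11 ≈ -0.090909)
(b(-12, -13) + z)² = (-10 - 1/11)² = (-111/11)² = 12321/121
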